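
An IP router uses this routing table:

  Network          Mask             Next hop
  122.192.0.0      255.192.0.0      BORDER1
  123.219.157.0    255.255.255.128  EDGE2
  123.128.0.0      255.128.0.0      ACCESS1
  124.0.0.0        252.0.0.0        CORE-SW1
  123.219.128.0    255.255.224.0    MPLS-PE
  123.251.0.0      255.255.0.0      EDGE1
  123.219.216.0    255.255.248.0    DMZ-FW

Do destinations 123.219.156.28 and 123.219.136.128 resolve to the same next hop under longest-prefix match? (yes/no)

123.219.156.28: longest match 123.219.128.0/19 -> MPLS-PE
123.219.136.128: longest match 123.219.128.0/19 -> MPLS-PE

yes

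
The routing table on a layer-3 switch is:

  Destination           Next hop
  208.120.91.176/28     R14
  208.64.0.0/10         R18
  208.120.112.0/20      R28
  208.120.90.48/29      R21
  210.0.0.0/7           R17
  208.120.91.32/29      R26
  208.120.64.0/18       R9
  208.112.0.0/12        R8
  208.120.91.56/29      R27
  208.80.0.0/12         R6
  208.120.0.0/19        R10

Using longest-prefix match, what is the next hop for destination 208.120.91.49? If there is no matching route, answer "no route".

Routes whose prefix contains 208.120.91.49:
  208.64.0.0/10 (208.64.0.0 - 208.127.255.255) -> R18
  208.112.0.0/12 (208.112.0.0 - 208.127.255.255) -> R8
  208.120.64.0/18 (208.120.64.0 - 208.120.127.255) -> R9
More-specific entries that do NOT match:
  208.120.90.48/29 (208.120.90.48 - 208.120.90.55) does not contain 208.120.91.49
  208.120.91.32/29 (208.120.91.32 - 208.120.91.39) does not contain 208.120.91.49
  208.120.91.56/29 (208.120.91.56 - 208.120.91.63) does not contain 208.120.91.49
  208.120.91.176/28 (208.120.91.176 - 208.120.91.191) does not contain 208.120.91.49
  208.120.112.0/20 (208.120.112.0 - 208.120.127.255) does not contain 208.120.91.49
  208.120.0.0/19 (208.120.0.0 - 208.120.31.255) does not contain 208.120.91.49
Longest matching prefix is /18 -> next hop R9.

R9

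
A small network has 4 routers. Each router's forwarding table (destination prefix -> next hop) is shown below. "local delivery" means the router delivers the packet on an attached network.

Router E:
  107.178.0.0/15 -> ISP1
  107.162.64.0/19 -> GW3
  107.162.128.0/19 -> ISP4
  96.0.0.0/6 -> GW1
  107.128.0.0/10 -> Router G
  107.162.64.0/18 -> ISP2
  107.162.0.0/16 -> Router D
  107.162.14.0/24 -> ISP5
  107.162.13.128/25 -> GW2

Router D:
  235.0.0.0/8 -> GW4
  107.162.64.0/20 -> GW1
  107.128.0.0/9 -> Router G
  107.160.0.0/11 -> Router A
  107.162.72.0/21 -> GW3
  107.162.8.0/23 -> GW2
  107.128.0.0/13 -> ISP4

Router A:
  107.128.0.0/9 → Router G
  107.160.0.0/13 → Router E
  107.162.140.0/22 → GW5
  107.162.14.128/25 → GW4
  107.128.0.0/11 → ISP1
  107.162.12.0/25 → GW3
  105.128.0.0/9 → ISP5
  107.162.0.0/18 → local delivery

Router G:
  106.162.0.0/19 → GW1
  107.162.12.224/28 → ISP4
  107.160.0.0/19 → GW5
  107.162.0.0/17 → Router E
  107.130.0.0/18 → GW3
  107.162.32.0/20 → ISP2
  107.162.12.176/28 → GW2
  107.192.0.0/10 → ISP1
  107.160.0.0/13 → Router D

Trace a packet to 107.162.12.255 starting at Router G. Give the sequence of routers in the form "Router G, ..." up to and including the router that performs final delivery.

At Router G: longest match for 107.162.12.255 is 107.162.0.0/17 -> Router E
At Router E: longest match for 107.162.12.255 is 107.162.0.0/16 -> Router D
At Router D: longest match for 107.162.12.255 is 107.160.0.0/11 -> Router A
At Router A: longest match for 107.162.12.255 is 107.162.0.0/18 -> local delivery

Router G, Router E, Router D, Router A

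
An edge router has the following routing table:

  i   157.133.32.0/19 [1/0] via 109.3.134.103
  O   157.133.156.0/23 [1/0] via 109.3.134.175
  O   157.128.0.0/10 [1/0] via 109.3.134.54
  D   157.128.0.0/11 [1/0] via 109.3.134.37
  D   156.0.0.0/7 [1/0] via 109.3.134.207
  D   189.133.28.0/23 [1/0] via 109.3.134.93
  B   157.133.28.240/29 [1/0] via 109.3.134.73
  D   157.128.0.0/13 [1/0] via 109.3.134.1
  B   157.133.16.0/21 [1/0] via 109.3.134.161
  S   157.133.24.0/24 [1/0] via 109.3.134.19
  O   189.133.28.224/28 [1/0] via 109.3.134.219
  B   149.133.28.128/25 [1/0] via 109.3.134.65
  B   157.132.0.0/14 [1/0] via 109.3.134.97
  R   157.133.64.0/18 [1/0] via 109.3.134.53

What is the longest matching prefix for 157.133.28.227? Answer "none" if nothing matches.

157.132.0.0/14

Entries matching 157.133.28.227:
  156.0.0.0/7 (156.0.0.0 - 157.255.255.255)
  157.128.0.0/10 (157.128.0.0 - 157.191.255.255)
  157.128.0.0/11 (157.128.0.0 - 157.159.255.255)
  157.128.0.0/13 (157.128.0.0 - 157.135.255.255)
  157.132.0.0/14 (157.132.0.0 - 157.135.255.255)
Most specific is 157.132.0.0/14.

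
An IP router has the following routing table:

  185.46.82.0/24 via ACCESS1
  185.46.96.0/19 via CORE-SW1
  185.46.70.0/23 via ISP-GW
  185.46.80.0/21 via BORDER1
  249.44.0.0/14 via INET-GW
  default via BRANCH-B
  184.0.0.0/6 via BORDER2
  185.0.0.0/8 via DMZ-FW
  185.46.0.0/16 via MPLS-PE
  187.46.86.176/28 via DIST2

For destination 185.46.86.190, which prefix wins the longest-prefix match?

185.46.80.0/21

Entries matching 185.46.86.190:
  0.0.0.0/0 (default, matches everything)
  184.0.0.0/6 (184.0.0.0 - 187.255.255.255)
  185.0.0.0/8 (185.0.0.0 - 185.255.255.255)
  185.46.0.0/16 (185.46.0.0 - 185.46.255.255)
  185.46.80.0/21 (185.46.80.0 - 185.46.87.255)
Most specific is 185.46.80.0/21.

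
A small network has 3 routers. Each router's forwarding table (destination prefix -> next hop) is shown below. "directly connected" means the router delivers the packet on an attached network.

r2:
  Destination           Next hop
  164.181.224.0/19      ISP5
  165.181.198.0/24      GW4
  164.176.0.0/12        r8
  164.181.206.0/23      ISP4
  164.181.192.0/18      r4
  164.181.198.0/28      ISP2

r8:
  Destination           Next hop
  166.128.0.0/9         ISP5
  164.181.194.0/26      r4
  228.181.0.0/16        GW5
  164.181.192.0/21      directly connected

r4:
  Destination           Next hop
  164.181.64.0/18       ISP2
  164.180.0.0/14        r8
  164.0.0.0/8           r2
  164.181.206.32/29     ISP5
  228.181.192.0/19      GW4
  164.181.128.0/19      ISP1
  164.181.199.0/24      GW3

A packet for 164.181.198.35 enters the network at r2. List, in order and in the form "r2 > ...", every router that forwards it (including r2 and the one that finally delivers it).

At r2: longest match for 164.181.198.35 is 164.181.192.0/18 -> r4
At r4: longest match for 164.181.198.35 is 164.180.0.0/14 -> r8
At r8: longest match for 164.181.198.35 is 164.181.192.0/21 -> directly connected

r2 > r4 > r8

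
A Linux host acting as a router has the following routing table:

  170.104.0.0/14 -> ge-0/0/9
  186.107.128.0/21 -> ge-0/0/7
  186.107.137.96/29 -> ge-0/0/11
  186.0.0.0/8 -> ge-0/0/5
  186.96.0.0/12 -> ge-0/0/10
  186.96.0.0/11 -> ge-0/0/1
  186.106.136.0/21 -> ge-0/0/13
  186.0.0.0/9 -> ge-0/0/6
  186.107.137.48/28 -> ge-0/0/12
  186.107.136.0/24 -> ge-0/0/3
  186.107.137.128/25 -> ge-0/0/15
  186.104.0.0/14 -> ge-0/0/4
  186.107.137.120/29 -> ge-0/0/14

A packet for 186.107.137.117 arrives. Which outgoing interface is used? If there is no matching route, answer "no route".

Routes whose prefix contains 186.107.137.117:
  186.0.0.0/8 (186.0.0.0 - 186.255.255.255) -> ge-0/0/5
  186.0.0.0/9 (186.0.0.0 - 186.127.255.255) -> ge-0/0/6
  186.96.0.0/11 (186.96.0.0 - 186.127.255.255) -> ge-0/0/1
  186.96.0.0/12 (186.96.0.0 - 186.111.255.255) -> ge-0/0/10
  186.104.0.0/14 (186.104.0.0 - 186.107.255.255) -> ge-0/0/4
More-specific entries that do NOT match:
  186.107.137.96/29 (186.107.137.96 - 186.107.137.103) does not contain 186.107.137.117
  186.107.137.120/29 (186.107.137.120 - 186.107.137.127) does not contain 186.107.137.117
  186.107.137.48/28 (186.107.137.48 - 186.107.137.63) does not contain 186.107.137.117
  186.107.137.128/25 (186.107.137.128 - 186.107.137.255) does not contain 186.107.137.117
  186.107.136.0/24 (186.107.136.0 - 186.107.136.255) does not contain 186.107.137.117
  186.107.128.0/21 (186.107.128.0 - 186.107.135.255) does not contain 186.107.137.117
  186.106.136.0/21 (186.106.136.0 - 186.106.143.255) does not contain 186.107.137.117
Longest matching prefix is /14 -> interface ge-0/0/4.

ge-0/0/4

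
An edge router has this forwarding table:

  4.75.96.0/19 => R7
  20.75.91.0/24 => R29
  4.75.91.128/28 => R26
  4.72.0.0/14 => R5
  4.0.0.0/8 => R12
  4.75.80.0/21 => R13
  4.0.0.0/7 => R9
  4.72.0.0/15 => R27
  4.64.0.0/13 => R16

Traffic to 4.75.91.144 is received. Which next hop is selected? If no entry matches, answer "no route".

R5

Routes whose prefix contains 4.75.91.144:
  4.0.0.0/7 (4.0.0.0 - 5.255.255.255) -> R9
  4.0.0.0/8 (4.0.0.0 - 4.255.255.255) -> R12
  4.72.0.0/14 (4.72.0.0 - 4.75.255.255) -> R5
More-specific entries that do NOT match:
  4.75.91.128/28 (4.75.91.128 - 4.75.91.143) does not contain 4.75.91.144
  20.75.91.0/24 (20.75.91.0 - 20.75.91.255) does not contain 4.75.91.144
  4.75.80.0/21 (4.75.80.0 - 4.75.87.255) does not contain 4.75.91.144
  4.75.96.0/19 (4.75.96.0 - 4.75.127.255) does not contain 4.75.91.144
  4.72.0.0/15 (4.72.0.0 - 4.73.255.255) does not contain 4.75.91.144
Longest matching prefix is /14 -> next hop R5.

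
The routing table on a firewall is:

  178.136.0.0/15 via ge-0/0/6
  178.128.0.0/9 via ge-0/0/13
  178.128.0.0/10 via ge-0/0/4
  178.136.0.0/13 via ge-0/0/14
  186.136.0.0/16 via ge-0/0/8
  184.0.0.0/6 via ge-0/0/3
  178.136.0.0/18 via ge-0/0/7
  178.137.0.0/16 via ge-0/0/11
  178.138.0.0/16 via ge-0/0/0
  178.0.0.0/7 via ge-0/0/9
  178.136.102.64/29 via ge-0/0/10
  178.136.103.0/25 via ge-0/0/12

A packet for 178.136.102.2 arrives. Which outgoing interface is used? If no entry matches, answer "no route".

ge-0/0/6

Routes whose prefix contains 178.136.102.2:
  178.0.0.0/7 (178.0.0.0 - 179.255.255.255) -> ge-0/0/9
  178.128.0.0/9 (178.128.0.0 - 178.255.255.255) -> ge-0/0/13
  178.128.0.0/10 (178.128.0.0 - 178.191.255.255) -> ge-0/0/4
  178.136.0.0/13 (178.136.0.0 - 178.143.255.255) -> ge-0/0/14
  178.136.0.0/15 (178.136.0.0 - 178.137.255.255) -> ge-0/0/6
More-specific entries that do NOT match:
  178.136.102.64/29 (178.136.102.64 - 178.136.102.71) does not contain 178.136.102.2
  178.136.103.0/25 (178.136.103.0 - 178.136.103.127) does not contain 178.136.102.2
  178.136.0.0/18 (178.136.0.0 - 178.136.63.255) does not contain 178.136.102.2
  186.136.0.0/16 (186.136.0.0 - 186.136.255.255) does not contain 178.136.102.2
  178.137.0.0/16 (178.137.0.0 - 178.137.255.255) does not contain 178.136.102.2
  178.138.0.0/16 (178.138.0.0 - 178.138.255.255) does not contain 178.136.102.2
Longest matching prefix is /15 -> interface ge-0/0/6.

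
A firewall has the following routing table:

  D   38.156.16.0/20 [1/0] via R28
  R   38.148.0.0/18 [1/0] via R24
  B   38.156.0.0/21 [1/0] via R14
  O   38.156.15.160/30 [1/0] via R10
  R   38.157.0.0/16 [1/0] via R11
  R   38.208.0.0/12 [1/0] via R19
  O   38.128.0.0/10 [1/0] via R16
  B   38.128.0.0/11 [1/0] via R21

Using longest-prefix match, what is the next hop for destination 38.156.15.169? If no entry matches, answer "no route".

Routes whose prefix contains 38.156.15.169:
  38.128.0.0/10 (38.128.0.0 - 38.191.255.255) -> R16
  38.128.0.0/11 (38.128.0.0 - 38.159.255.255) -> R21
More-specific entries that do NOT match:
  38.156.15.160/30 (38.156.15.160 - 38.156.15.163) does not contain 38.156.15.169
  38.156.0.0/21 (38.156.0.0 - 38.156.7.255) does not contain 38.156.15.169
  38.156.16.0/20 (38.156.16.0 - 38.156.31.255) does not contain 38.156.15.169
  38.148.0.0/18 (38.148.0.0 - 38.148.63.255) does not contain 38.156.15.169
  38.157.0.0/16 (38.157.0.0 - 38.157.255.255) does not contain 38.156.15.169
  38.208.0.0/12 (38.208.0.0 - 38.223.255.255) does not contain 38.156.15.169
Longest matching prefix is /11 -> next hop R21.

R21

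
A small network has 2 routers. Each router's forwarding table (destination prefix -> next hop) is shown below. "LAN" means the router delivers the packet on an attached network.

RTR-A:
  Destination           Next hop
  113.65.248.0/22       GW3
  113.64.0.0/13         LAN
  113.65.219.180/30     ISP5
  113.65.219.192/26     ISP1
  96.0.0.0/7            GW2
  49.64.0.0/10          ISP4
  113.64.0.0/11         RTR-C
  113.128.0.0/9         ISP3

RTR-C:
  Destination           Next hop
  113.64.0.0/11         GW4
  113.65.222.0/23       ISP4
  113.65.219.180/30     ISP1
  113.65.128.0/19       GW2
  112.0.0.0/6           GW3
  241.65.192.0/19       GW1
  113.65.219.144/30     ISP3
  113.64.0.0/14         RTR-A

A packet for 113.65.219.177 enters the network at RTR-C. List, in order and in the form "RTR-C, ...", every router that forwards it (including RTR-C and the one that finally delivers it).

At RTR-C: longest match for 113.65.219.177 is 113.64.0.0/14 -> RTR-A
At RTR-A: longest match for 113.65.219.177 is 113.64.0.0/13 -> LAN

RTR-C, RTR-A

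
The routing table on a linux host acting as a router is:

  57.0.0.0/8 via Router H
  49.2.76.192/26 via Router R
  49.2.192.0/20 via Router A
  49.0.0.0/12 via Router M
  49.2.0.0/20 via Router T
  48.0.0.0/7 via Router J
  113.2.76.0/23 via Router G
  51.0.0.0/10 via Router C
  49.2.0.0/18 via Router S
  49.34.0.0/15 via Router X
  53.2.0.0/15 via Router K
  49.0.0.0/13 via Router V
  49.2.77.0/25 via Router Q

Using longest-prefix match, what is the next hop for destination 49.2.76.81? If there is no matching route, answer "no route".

Routes whose prefix contains 49.2.76.81:
  48.0.0.0/7 (48.0.0.0 - 49.255.255.255) -> Router J
  49.0.0.0/12 (49.0.0.0 - 49.15.255.255) -> Router M
  49.0.0.0/13 (49.0.0.0 - 49.7.255.255) -> Router V
More-specific entries that do NOT match:
  49.2.76.192/26 (49.2.76.192 - 49.2.76.255) does not contain 49.2.76.81
  49.2.77.0/25 (49.2.77.0 - 49.2.77.127) does not contain 49.2.76.81
  113.2.76.0/23 (113.2.76.0 - 113.2.77.255) does not contain 49.2.76.81
  49.2.192.0/20 (49.2.192.0 - 49.2.207.255) does not contain 49.2.76.81
  49.2.0.0/20 (49.2.0.0 - 49.2.15.255) does not contain 49.2.76.81
  49.2.0.0/18 (49.2.0.0 - 49.2.63.255) does not contain 49.2.76.81
  49.34.0.0/15 (49.34.0.0 - 49.35.255.255) does not contain 49.2.76.81
  53.2.0.0/15 (53.2.0.0 - 53.3.255.255) does not contain 49.2.76.81
Longest matching prefix is /13 -> next hop Router V.

Router V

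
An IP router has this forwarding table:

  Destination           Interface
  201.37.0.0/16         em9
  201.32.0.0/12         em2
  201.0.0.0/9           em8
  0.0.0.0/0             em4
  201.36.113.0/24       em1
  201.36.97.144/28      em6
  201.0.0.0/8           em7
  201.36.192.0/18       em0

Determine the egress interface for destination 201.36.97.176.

em2

Routes whose prefix contains 201.36.97.176:
  0.0.0.0/0 (default, matches everything) -> em4
  201.0.0.0/8 (201.0.0.0 - 201.255.255.255) -> em7
  201.0.0.0/9 (201.0.0.0 - 201.127.255.255) -> em8
  201.32.0.0/12 (201.32.0.0 - 201.47.255.255) -> em2
More-specific entries that do NOT match:
  201.36.97.144/28 (201.36.97.144 - 201.36.97.159) does not contain 201.36.97.176
  201.36.113.0/24 (201.36.113.0 - 201.36.113.255) does not contain 201.36.97.176
  201.36.192.0/18 (201.36.192.0 - 201.36.255.255) does not contain 201.36.97.176
  201.37.0.0/16 (201.37.0.0 - 201.37.255.255) does not contain 201.36.97.176
Longest matching prefix is /12 -> interface em2.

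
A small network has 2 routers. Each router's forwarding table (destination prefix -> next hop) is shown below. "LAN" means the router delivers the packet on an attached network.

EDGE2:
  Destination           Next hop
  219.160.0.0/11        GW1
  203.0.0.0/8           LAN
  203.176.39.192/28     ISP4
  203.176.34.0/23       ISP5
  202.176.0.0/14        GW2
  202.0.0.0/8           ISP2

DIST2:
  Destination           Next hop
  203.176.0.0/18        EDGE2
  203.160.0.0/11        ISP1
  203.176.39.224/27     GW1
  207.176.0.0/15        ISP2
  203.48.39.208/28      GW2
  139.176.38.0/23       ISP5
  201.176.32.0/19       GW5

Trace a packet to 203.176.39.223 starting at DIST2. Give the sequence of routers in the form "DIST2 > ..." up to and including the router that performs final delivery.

At DIST2: longest match for 203.176.39.223 is 203.176.0.0/18 -> EDGE2
At EDGE2: longest match for 203.176.39.223 is 203.0.0.0/8 -> LAN

DIST2 > EDGE2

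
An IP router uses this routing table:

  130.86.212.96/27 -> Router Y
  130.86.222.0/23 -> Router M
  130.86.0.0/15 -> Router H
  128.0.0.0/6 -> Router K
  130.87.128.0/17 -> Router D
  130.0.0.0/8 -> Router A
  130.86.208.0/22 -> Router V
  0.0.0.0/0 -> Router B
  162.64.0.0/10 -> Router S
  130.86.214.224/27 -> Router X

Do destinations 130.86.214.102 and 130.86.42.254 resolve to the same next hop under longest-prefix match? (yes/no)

130.86.214.102: longest match 130.86.0.0/15 -> Router H
130.86.42.254: longest match 130.86.0.0/15 -> Router H

yes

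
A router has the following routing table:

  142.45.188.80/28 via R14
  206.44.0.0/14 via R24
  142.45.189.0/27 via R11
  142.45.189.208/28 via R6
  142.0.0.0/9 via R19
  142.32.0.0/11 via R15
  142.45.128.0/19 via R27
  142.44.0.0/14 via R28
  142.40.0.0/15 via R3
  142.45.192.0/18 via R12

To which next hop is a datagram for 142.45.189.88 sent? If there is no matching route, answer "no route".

Routes whose prefix contains 142.45.189.88:
  142.0.0.0/9 (142.0.0.0 - 142.127.255.255) -> R19
  142.32.0.0/11 (142.32.0.0 - 142.63.255.255) -> R15
  142.44.0.0/14 (142.44.0.0 - 142.47.255.255) -> R28
More-specific entries that do NOT match:
  142.45.188.80/28 (142.45.188.80 - 142.45.188.95) does not contain 142.45.189.88
  142.45.189.208/28 (142.45.189.208 - 142.45.189.223) does not contain 142.45.189.88
  142.45.189.0/27 (142.45.189.0 - 142.45.189.31) does not contain 142.45.189.88
  142.45.128.0/19 (142.45.128.0 - 142.45.159.255) does not contain 142.45.189.88
  142.45.192.0/18 (142.45.192.0 - 142.45.255.255) does not contain 142.45.189.88
  142.40.0.0/15 (142.40.0.0 - 142.41.255.255) does not contain 142.45.189.88
Longest matching prefix is /14 -> next hop R28.

R28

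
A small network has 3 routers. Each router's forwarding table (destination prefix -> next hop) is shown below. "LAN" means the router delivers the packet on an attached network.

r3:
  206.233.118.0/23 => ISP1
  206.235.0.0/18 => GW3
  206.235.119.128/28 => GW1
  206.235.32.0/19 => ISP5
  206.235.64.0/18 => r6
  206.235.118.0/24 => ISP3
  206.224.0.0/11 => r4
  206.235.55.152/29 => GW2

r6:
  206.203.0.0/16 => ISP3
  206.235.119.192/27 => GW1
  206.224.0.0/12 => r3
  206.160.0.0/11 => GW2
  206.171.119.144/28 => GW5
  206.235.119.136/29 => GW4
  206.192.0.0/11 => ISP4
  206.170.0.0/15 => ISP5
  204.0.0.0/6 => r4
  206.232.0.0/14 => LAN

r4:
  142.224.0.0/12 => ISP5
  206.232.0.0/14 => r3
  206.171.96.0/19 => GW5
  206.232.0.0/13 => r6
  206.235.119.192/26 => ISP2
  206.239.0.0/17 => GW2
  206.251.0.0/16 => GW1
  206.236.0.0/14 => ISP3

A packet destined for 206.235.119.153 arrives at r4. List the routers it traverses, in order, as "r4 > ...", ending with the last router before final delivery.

At r4: longest match for 206.235.119.153 is 206.232.0.0/14 -> r3
At r3: longest match for 206.235.119.153 is 206.235.64.0/18 -> r6
At r6: longest match for 206.235.119.153 is 206.232.0.0/14 -> LAN

r4 > r3 > r6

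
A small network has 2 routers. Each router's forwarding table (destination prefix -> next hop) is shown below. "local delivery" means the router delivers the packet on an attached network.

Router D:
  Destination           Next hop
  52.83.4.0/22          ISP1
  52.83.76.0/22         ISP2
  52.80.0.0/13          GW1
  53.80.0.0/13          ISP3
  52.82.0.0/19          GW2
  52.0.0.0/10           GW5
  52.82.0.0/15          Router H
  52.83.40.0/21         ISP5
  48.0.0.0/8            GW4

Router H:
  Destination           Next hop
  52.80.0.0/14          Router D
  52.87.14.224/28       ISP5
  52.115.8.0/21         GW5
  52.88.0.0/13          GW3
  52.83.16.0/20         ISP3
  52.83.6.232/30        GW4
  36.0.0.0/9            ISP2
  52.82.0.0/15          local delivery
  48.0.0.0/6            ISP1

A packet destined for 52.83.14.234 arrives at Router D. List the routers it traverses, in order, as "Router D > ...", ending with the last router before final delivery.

Router D > Router H

At Router D: longest match for 52.83.14.234 is 52.82.0.0/15 -> Router H
At Router H: longest match for 52.83.14.234 is 52.82.0.0/15 -> local delivery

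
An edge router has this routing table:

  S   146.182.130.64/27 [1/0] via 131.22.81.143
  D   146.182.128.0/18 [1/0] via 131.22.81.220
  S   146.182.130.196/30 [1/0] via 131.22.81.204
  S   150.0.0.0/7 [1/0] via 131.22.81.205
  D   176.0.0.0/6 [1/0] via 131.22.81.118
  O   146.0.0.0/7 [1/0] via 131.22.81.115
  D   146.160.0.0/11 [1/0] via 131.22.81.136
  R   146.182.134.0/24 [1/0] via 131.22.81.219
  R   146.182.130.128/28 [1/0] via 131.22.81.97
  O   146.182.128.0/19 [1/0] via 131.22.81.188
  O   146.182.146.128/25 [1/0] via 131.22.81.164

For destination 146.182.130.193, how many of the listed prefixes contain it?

4

Prefixes containing 146.182.130.193:
  146.0.0.0/7 (146.0.0.0 - 147.255.255.255)
  146.160.0.0/11 (146.160.0.0 - 146.191.255.255)
  146.182.128.0/18 (146.182.128.0 - 146.182.191.255)
  146.182.128.0/19 (146.182.128.0 - 146.182.159.255)
Total matching entries: 4.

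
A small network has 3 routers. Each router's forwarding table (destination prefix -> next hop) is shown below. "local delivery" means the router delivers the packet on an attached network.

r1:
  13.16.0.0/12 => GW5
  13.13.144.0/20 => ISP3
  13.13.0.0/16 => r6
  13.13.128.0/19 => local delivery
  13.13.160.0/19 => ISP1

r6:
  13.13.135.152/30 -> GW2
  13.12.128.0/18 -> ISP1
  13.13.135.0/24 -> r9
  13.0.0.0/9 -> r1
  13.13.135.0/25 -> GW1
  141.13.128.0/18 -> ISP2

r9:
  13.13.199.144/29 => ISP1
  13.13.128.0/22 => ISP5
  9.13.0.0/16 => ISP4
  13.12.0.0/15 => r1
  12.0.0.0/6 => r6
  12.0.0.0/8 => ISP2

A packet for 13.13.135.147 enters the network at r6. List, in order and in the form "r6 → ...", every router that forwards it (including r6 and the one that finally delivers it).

r6 → r9 → r1

At r6: longest match for 13.13.135.147 is 13.13.135.0/24 -> r9
At r9: longest match for 13.13.135.147 is 13.12.0.0/15 -> r1
At r1: longest match for 13.13.135.147 is 13.13.128.0/19 -> local delivery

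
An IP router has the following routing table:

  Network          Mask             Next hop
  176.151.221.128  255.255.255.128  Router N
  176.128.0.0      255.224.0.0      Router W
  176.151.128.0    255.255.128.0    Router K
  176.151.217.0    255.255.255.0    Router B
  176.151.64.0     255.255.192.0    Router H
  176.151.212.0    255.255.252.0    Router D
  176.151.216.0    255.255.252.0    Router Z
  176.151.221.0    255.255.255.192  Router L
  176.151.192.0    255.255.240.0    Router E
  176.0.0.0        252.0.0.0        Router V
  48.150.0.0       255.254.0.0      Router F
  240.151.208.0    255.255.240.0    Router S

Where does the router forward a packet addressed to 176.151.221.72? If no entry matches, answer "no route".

Routes whose prefix contains 176.151.221.72:
  176.0.0.0/6 (176.0.0.0 - 179.255.255.255) -> Router V
  176.128.0.0/11 (176.128.0.0 - 176.159.255.255) -> Router W
  176.151.128.0/17 (176.151.128.0 - 176.151.255.255) -> Router K
More-specific entries that do NOT match:
  176.151.221.0/26 (176.151.221.0 - 176.151.221.63) does not contain 176.151.221.72
  176.151.221.128/25 (176.151.221.128 - 176.151.221.255) does not contain 176.151.221.72
  176.151.217.0/24 (176.151.217.0 - 176.151.217.255) does not contain 176.151.221.72
  176.151.212.0/22 (176.151.212.0 - 176.151.215.255) does not contain 176.151.221.72
  176.151.216.0/22 (176.151.216.0 - 176.151.219.255) does not contain 176.151.221.72
  176.151.192.0/20 (176.151.192.0 - 176.151.207.255) does not contain 176.151.221.72
  240.151.208.0/20 (240.151.208.0 - 240.151.223.255) does not contain 176.151.221.72
  176.151.64.0/18 (176.151.64.0 - 176.151.127.255) does not contain 176.151.221.72
Longest matching prefix is /17 -> next hop Router K.

Router K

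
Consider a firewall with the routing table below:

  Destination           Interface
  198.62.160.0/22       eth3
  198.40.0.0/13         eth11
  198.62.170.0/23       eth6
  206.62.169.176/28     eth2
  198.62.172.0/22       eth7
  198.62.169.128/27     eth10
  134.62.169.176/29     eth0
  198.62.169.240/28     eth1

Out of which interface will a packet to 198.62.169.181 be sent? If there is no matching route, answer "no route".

No entry's prefix contains 198.62.169.181; there is no default route.

no route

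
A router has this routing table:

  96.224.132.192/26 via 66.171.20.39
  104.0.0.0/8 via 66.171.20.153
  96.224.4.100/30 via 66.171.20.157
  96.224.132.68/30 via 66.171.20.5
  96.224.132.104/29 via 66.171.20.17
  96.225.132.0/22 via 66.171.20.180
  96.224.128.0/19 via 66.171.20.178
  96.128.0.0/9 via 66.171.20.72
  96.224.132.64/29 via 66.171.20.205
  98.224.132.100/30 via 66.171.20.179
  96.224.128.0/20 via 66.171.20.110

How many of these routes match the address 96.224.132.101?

Prefixes containing 96.224.132.101:
  96.128.0.0/9 (96.128.0.0 - 96.255.255.255)
  96.224.128.0/19 (96.224.128.0 - 96.224.159.255)
  96.224.128.0/20 (96.224.128.0 - 96.224.143.255)
Total matching entries: 3.

3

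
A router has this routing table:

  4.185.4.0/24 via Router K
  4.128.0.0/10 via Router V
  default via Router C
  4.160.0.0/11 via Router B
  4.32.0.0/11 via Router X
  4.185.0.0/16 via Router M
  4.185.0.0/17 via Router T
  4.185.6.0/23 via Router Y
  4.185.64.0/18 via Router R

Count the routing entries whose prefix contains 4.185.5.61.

5

Prefixes containing 4.185.5.61:
  0.0.0.0/0 (default, matches everything)
  4.128.0.0/10 (4.128.0.0 - 4.191.255.255)
  4.160.0.0/11 (4.160.0.0 - 4.191.255.255)
  4.185.0.0/16 (4.185.0.0 - 4.185.255.255)
  4.185.0.0/17 (4.185.0.0 - 4.185.127.255)
Total matching entries: 5.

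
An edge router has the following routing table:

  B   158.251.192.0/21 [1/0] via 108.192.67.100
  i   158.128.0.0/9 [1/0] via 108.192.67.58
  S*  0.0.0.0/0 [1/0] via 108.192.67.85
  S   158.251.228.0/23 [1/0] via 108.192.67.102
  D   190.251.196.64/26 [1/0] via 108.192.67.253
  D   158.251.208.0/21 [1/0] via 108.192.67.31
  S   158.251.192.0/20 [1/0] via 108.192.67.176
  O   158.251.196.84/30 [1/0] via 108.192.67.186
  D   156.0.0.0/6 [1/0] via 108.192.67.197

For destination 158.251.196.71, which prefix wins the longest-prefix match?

Entries matching 158.251.196.71:
  0.0.0.0/0 (default, matches everything)
  156.0.0.0/6 (156.0.0.0 - 159.255.255.255)
  158.128.0.0/9 (158.128.0.0 - 158.255.255.255)
  158.251.192.0/20 (158.251.192.0 - 158.251.207.255)
  158.251.192.0/21 (158.251.192.0 - 158.251.199.255)
Most specific is 158.251.192.0/21.

158.251.192.0/21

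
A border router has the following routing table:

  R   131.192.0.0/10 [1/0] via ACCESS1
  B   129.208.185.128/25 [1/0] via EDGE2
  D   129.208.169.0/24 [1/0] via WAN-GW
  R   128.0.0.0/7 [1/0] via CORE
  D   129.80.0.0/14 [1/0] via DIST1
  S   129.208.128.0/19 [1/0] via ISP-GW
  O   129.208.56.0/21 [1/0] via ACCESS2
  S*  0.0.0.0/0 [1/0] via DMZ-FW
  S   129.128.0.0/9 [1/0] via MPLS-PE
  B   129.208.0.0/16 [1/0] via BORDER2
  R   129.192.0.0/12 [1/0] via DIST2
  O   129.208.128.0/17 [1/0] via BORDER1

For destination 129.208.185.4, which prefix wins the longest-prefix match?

129.208.128.0/17

Entries matching 129.208.185.4:
  0.0.0.0/0 (default, matches everything)
  128.0.0.0/7 (128.0.0.0 - 129.255.255.255)
  129.128.0.0/9 (129.128.0.0 - 129.255.255.255)
  129.208.0.0/16 (129.208.0.0 - 129.208.255.255)
  129.208.128.0/17 (129.208.128.0 - 129.208.255.255)
Most specific is 129.208.128.0/17.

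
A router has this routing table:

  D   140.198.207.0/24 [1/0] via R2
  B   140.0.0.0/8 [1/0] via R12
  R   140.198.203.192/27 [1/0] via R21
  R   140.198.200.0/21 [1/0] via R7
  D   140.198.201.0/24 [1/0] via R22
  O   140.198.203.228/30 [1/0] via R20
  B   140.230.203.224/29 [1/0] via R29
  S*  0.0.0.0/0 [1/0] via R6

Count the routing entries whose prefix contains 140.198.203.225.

3

Prefixes containing 140.198.203.225:
  0.0.0.0/0 (default, matches everything)
  140.0.0.0/8 (140.0.0.0 - 140.255.255.255)
  140.198.200.0/21 (140.198.200.0 - 140.198.207.255)
Total matching entries: 3.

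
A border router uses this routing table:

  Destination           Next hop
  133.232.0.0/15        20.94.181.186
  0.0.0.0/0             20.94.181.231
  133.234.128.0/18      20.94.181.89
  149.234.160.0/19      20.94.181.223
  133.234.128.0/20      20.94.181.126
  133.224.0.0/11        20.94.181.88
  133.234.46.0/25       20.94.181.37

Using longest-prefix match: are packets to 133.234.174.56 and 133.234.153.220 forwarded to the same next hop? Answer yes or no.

yes

133.234.174.56: longest match 133.234.128.0/18 -> 20.94.181.89
133.234.153.220: longest match 133.234.128.0/18 -> 20.94.181.89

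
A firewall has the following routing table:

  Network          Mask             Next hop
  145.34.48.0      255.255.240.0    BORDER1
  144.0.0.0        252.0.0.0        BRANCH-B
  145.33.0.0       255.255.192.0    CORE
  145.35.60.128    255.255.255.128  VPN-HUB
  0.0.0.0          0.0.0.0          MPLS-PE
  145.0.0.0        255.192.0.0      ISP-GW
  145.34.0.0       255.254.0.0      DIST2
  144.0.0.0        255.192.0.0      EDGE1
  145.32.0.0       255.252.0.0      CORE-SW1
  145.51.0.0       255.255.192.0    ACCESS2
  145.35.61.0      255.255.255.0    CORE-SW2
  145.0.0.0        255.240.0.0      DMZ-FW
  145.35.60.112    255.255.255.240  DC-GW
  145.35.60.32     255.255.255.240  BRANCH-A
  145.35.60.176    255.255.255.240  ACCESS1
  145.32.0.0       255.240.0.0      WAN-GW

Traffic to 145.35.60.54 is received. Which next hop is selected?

DIST2

Routes whose prefix contains 145.35.60.54:
  0.0.0.0/0 (default, matches everything) -> MPLS-PE
  144.0.0.0/6 (144.0.0.0 - 147.255.255.255) -> BRANCH-B
  145.0.0.0/10 (145.0.0.0 - 145.63.255.255) -> ISP-GW
  145.32.0.0/12 (145.32.0.0 - 145.47.255.255) -> WAN-GW
  145.32.0.0/14 (145.32.0.0 - 145.35.255.255) -> CORE-SW1
  145.34.0.0/15 (145.34.0.0 - 145.35.255.255) -> DIST2
More-specific entries that do NOT match:
  145.35.60.112/28 (145.35.60.112 - 145.35.60.127) does not contain 145.35.60.54
  145.35.60.32/28 (145.35.60.32 - 145.35.60.47) does not contain 145.35.60.54
  145.35.60.176/28 (145.35.60.176 - 145.35.60.191) does not contain 145.35.60.54
  145.35.60.128/25 (145.35.60.128 - 145.35.60.255) does not contain 145.35.60.54
  145.35.61.0/24 (145.35.61.0 - 145.35.61.255) does not contain 145.35.60.54
  145.34.48.0/20 (145.34.48.0 - 145.34.63.255) does not contain 145.35.60.54
  145.33.0.0/18 (145.33.0.0 - 145.33.63.255) does not contain 145.35.60.54
  145.51.0.0/18 (145.51.0.0 - 145.51.63.255) does not contain 145.35.60.54
Longest matching prefix is /15 -> next hop DIST2.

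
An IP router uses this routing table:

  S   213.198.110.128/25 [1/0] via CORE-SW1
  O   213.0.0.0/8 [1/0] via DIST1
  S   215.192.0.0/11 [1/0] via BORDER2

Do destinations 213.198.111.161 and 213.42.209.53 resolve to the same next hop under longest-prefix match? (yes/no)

213.198.111.161: longest match 213.0.0.0/8 -> DIST1
213.42.209.53: longest match 213.0.0.0/8 -> DIST1

yes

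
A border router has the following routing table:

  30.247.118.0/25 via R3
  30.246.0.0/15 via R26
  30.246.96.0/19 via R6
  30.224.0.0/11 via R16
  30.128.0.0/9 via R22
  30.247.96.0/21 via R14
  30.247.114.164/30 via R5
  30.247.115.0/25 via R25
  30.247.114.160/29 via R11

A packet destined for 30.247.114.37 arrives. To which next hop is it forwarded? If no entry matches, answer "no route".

Routes whose prefix contains 30.247.114.37:
  30.128.0.0/9 (30.128.0.0 - 30.255.255.255) -> R22
  30.224.0.0/11 (30.224.0.0 - 30.255.255.255) -> R16
  30.246.0.0/15 (30.246.0.0 - 30.247.255.255) -> R26
More-specific entries that do NOT match:
  30.247.114.164/30 (30.247.114.164 - 30.247.114.167) does not contain 30.247.114.37
  30.247.114.160/29 (30.247.114.160 - 30.247.114.167) does not contain 30.247.114.37
  30.247.118.0/25 (30.247.118.0 - 30.247.118.127) does not contain 30.247.114.37
  30.247.115.0/25 (30.247.115.0 - 30.247.115.127) does not contain 30.247.114.37
  30.247.96.0/21 (30.247.96.0 - 30.247.103.255) does not contain 30.247.114.37
  30.246.96.0/19 (30.246.96.0 - 30.246.127.255) does not contain 30.247.114.37
Longest matching prefix is /15 -> next hop R26.

R26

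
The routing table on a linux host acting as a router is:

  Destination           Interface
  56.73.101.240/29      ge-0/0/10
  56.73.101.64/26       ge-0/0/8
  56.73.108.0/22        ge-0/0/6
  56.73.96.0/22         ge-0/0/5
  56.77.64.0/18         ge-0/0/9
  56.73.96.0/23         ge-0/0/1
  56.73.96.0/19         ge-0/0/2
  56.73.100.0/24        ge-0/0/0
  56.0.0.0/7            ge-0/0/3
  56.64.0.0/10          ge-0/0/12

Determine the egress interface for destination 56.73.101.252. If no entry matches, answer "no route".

Routes whose prefix contains 56.73.101.252:
  56.0.0.0/7 (56.0.0.0 - 57.255.255.255) -> ge-0/0/3
  56.64.0.0/10 (56.64.0.0 - 56.127.255.255) -> ge-0/0/12
  56.73.96.0/19 (56.73.96.0 - 56.73.127.255) -> ge-0/0/2
More-specific entries that do NOT match:
  56.73.101.240/29 (56.73.101.240 - 56.73.101.247) does not contain 56.73.101.252
  56.73.101.64/26 (56.73.101.64 - 56.73.101.127) does not contain 56.73.101.252
  56.73.100.0/24 (56.73.100.0 - 56.73.100.255) does not contain 56.73.101.252
  56.73.96.0/23 (56.73.96.0 - 56.73.97.255) does not contain 56.73.101.252
  56.73.108.0/22 (56.73.108.0 - 56.73.111.255) does not contain 56.73.101.252
  56.73.96.0/22 (56.73.96.0 - 56.73.99.255) does not contain 56.73.101.252
Longest matching prefix is /19 -> interface ge-0/0/2.

ge-0/0/2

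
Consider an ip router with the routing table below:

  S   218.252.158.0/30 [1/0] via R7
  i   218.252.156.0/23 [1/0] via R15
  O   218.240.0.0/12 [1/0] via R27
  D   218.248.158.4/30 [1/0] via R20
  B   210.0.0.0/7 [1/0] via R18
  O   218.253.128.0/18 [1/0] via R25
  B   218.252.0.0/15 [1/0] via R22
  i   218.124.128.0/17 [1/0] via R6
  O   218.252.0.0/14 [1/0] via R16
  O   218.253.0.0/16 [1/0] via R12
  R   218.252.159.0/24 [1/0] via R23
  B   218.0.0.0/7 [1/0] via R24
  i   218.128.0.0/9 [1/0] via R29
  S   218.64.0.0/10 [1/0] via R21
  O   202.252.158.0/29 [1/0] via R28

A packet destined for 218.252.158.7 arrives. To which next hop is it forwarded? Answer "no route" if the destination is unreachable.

Routes whose prefix contains 218.252.158.7:
  218.0.0.0/7 (218.0.0.0 - 219.255.255.255) -> R24
  218.128.0.0/9 (218.128.0.0 - 218.255.255.255) -> R29
  218.240.0.0/12 (218.240.0.0 - 218.255.255.255) -> R27
  218.252.0.0/14 (218.252.0.0 - 218.255.255.255) -> R16
  218.252.0.0/15 (218.252.0.0 - 218.253.255.255) -> R22
More-specific entries that do NOT match:
  218.252.158.0/30 (218.252.158.0 - 218.252.158.3) does not contain 218.252.158.7
  218.248.158.4/30 (218.248.158.4 - 218.248.158.7) does not contain 218.252.158.7
  202.252.158.0/29 (202.252.158.0 - 202.252.158.7) does not contain 218.252.158.7
  218.252.159.0/24 (218.252.159.0 - 218.252.159.255) does not contain 218.252.158.7
  218.252.156.0/23 (218.252.156.0 - 218.252.157.255) does not contain 218.252.158.7
  218.253.128.0/18 (218.253.128.0 - 218.253.191.255) does not contain 218.252.158.7
  218.124.128.0/17 (218.124.128.0 - 218.124.255.255) does not contain 218.252.158.7
  218.253.0.0/16 (218.253.0.0 - 218.253.255.255) does not contain 218.252.158.7
Longest matching prefix is /15 -> next hop R22.

R22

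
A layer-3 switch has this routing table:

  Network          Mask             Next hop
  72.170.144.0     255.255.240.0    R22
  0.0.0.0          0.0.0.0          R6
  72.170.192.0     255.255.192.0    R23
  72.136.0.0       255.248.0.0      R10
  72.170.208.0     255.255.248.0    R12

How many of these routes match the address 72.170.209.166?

3

Prefixes containing 72.170.209.166:
  0.0.0.0/0 (default, matches everything)
  72.170.192.0/18 (72.170.192.0 - 72.170.255.255)
  72.170.208.0/21 (72.170.208.0 - 72.170.215.255)
Total matching entries: 3.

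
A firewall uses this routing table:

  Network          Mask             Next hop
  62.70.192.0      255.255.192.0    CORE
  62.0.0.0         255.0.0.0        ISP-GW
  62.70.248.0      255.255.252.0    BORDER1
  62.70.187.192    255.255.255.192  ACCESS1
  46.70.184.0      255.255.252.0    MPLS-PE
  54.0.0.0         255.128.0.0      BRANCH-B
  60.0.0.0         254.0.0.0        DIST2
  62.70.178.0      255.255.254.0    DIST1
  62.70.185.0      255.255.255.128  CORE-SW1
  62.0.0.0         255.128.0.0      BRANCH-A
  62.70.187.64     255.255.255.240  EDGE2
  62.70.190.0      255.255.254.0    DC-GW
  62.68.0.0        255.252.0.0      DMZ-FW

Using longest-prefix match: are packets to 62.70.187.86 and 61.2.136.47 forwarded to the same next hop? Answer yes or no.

62.70.187.86: longest match 62.68.0.0/14 -> DMZ-FW
61.2.136.47: longest match 60.0.0.0/7 -> DIST2

no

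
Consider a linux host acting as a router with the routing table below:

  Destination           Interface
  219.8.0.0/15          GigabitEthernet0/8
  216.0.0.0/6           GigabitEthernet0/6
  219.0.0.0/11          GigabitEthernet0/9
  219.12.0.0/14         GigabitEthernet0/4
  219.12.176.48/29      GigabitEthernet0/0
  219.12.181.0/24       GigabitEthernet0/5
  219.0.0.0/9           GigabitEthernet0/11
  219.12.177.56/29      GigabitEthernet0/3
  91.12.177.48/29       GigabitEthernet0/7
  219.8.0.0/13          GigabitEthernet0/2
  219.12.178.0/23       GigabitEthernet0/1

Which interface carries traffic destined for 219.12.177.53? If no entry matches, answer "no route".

Routes whose prefix contains 219.12.177.53:
  216.0.0.0/6 (216.0.0.0 - 219.255.255.255) -> GigabitEthernet0/6
  219.0.0.0/9 (219.0.0.0 - 219.127.255.255) -> GigabitEthernet0/11
  219.0.0.0/11 (219.0.0.0 - 219.31.255.255) -> GigabitEthernet0/9
  219.8.0.0/13 (219.8.0.0 - 219.15.255.255) -> GigabitEthernet0/2
  219.12.0.0/14 (219.12.0.0 - 219.15.255.255) -> GigabitEthernet0/4
More-specific entries that do NOT match:
  219.12.176.48/29 (219.12.176.48 - 219.12.176.55) does not contain 219.12.177.53
  219.12.177.56/29 (219.12.177.56 - 219.12.177.63) does not contain 219.12.177.53
  91.12.177.48/29 (91.12.177.48 - 91.12.177.55) does not contain 219.12.177.53
  219.12.181.0/24 (219.12.181.0 - 219.12.181.255) does not contain 219.12.177.53
  219.12.178.0/23 (219.12.178.0 - 219.12.179.255) does not contain 219.12.177.53
  219.8.0.0/15 (219.8.0.0 - 219.9.255.255) does not contain 219.12.177.53
Longest matching prefix is /14 -> interface GigabitEthernet0/4.

GigabitEthernet0/4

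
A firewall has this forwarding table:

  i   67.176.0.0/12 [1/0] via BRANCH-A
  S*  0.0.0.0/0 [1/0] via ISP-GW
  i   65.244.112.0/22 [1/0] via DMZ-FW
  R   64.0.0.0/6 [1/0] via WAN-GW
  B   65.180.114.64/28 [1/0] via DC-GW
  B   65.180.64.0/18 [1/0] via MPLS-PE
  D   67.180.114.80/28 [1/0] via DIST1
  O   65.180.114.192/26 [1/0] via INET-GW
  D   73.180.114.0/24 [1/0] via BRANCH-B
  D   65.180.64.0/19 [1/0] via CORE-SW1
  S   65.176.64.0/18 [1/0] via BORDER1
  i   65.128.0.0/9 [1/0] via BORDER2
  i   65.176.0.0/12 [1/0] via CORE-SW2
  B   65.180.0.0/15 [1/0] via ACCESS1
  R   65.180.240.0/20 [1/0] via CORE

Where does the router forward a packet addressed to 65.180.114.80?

MPLS-PE

Routes whose prefix contains 65.180.114.80:
  0.0.0.0/0 (default, matches everything) -> ISP-GW
  64.0.0.0/6 (64.0.0.0 - 67.255.255.255) -> WAN-GW
  65.128.0.0/9 (65.128.0.0 - 65.255.255.255) -> BORDER2
  65.176.0.0/12 (65.176.0.0 - 65.191.255.255) -> CORE-SW2
  65.180.0.0/15 (65.180.0.0 - 65.181.255.255) -> ACCESS1
  65.180.64.0/18 (65.180.64.0 - 65.180.127.255) -> MPLS-PE
More-specific entries that do NOT match:
  65.180.114.64/28 (65.180.114.64 - 65.180.114.79) does not contain 65.180.114.80
  67.180.114.80/28 (67.180.114.80 - 67.180.114.95) does not contain 65.180.114.80
  65.180.114.192/26 (65.180.114.192 - 65.180.114.255) does not contain 65.180.114.80
  73.180.114.0/24 (73.180.114.0 - 73.180.114.255) does not contain 65.180.114.80
  65.244.112.0/22 (65.244.112.0 - 65.244.115.255) does not contain 65.180.114.80
  65.180.240.0/20 (65.180.240.0 - 65.180.255.255) does not contain 65.180.114.80
  65.180.64.0/19 (65.180.64.0 - 65.180.95.255) does not contain 65.180.114.80
Longest matching prefix is /18 -> next hop MPLS-PE.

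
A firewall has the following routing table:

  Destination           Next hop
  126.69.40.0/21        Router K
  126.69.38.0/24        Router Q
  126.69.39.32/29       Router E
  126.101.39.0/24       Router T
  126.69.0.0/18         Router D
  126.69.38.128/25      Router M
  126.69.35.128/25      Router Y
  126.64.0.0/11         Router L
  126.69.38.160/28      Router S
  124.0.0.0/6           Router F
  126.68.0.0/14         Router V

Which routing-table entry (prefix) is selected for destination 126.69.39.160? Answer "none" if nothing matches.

126.69.0.0/18

Entries matching 126.69.39.160:
  124.0.0.0/6 (124.0.0.0 - 127.255.255.255)
  126.64.0.0/11 (126.64.0.0 - 126.95.255.255)
  126.68.0.0/14 (126.68.0.0 - 126.71.255.255)
  126.69.0.0/18 (126.69.0.0 - 126.69.63.255)
Most specific is 126.69.0.0/18.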